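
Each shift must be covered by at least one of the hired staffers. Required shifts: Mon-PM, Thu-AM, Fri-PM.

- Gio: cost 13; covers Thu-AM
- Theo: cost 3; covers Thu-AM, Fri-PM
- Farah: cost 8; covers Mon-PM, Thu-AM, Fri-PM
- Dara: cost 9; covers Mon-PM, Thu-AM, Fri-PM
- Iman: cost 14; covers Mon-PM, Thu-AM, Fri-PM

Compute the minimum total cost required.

8

The greedy cost-per-new-shift heuristic would pick Theo and Farah for 11, but a cheaper cover exists.
Farah alone covers Mon-PM, Thu-AM, Fri-PM — every shift.
Total cost: 8.
No cover costs less than 8.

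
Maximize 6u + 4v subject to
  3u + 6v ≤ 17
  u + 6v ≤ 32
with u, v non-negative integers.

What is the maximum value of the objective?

Relaxing integrality, the LP optimum is 34.00 at (u,v) = (5.67, 0), which is not an integer point.
(u,v)=(5,0) is feasible, giving 30.
(u,v)=(4,0) is feasible, giving 24.
Maximum is 30 at (u,v)=(5,0).

30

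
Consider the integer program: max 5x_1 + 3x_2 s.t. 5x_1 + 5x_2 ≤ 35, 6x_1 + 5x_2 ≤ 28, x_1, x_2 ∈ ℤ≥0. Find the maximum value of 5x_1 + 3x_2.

(x_1,x_2)=(3,2): 5·3+5·2=25≤35, 6·3+5·2=28≤28, objective 21.
(x_1,x_2)=(4,0): 5·4+5·0=20≤35, 6·4+5·0=24≤28, objective 20.
(x_1,x_2)=(2,3): 5·2+5·3=25≤35, 6·2+5·3=27≤28, objective 19.
The best lattice point is (3,2), giving 21.

21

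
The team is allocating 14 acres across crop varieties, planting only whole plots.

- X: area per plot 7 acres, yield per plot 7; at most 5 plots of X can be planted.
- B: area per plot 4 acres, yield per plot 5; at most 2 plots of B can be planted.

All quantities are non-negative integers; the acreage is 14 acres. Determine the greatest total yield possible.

14

2×X: area 14 ≤ 14, yield 2·7 = 14.
1×X and 1×B: area 11 ≤ 14, yield 1·7 + 1·5 = 12.
Best is 14.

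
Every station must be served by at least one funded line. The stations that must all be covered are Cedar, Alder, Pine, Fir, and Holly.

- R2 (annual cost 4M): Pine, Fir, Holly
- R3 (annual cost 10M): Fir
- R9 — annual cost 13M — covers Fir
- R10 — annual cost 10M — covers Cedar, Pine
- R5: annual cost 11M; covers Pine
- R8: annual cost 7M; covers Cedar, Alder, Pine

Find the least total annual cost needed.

Choose R2 and R8: together they cover Cedar, Alder, Pine, Fir, Holly — every station.
Total annual cost: 4 + 7 = 11.
No cover costs less than 11.

11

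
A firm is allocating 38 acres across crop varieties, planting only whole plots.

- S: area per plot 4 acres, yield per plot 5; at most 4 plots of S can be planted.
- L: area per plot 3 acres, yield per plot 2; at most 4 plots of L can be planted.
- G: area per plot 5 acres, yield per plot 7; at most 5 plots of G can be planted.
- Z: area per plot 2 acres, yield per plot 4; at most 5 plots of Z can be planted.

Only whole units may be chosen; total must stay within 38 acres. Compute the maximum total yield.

58

Z has the best ratio (4/2); taking only Z gives at most 5×4 = 20 (stopped by the supply cap of 5).
Mixing does better — 2×S, 4×G, and 5×Z: area 38 ≤ 38, yield 2·5 + 4·7 + 5·4 = 58.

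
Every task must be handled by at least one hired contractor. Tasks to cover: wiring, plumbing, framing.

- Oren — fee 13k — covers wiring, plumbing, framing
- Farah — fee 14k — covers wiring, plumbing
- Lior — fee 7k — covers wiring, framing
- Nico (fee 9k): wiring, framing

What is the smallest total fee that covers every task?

13

The greedy cost-per-new-task heuristic would pick Lior and Oren for 20, but a cheaper cover exists.
Oren alone covers wiring, plumbing, framing — every task.
Total fee: 13.
No cover costs less than 13.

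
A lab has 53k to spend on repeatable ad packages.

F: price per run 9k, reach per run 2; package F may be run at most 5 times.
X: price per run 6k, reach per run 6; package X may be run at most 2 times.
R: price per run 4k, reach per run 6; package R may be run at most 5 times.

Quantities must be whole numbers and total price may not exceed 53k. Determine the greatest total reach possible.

46

R has the best ratio (6/4); taking only R gives at most 5×6 = 30 (stopped by the supply cap of 5).
Mixing does better — 2×F, 2×X, and 5×R: price 50 ≤ 53, reach 2·2 + 2·6 + 5·6 = 46.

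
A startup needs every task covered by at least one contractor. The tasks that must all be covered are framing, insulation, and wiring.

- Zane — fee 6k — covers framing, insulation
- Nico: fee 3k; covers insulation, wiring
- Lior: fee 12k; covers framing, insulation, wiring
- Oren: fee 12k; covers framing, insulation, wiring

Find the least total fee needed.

This is a weighted set-cover instance.
Choose Zane and Nico: together they cover framing, insulation, wiring — every task.
Total fee: 6 + 3 = 9.

9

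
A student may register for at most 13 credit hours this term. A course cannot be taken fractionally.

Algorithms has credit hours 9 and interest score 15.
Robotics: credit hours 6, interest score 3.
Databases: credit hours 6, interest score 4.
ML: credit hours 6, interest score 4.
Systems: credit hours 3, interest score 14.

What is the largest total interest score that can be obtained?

Allowing fractional choices, the relaxed optimum would be about 29.7, but courses are indivisible.
Algorithms + Systems: credit hours 9 + 3 = 12 ≤ 13, interest score 15 + 14 = 29.
Databases + Systems: credit hours 6 + 3 = 9 ≤ 13, interest score 4 + 14 = 18.
ML + Systems: credit hours 6 + 3 = 9 ≤ 13, interest score 4 + 14 = 18.
Best is Algorithms and Systems with total interest score 29.

29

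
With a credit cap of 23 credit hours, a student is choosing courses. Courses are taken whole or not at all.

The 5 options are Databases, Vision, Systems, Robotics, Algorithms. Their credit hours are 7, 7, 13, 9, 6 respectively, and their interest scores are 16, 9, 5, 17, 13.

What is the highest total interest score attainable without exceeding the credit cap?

46

Databases + Robotics + Algorithms: credit hours 7 + 9 + 6 = 22 ≤ 23, interest score 16 + 17 + 13 = 46.
Databases + Vision + Robotics: credit hours 7 + 7 + 9 = 23 ≤ 23, interest score 16 + 9 + 17 = 42.
Vision + Robotics + Algorithms: credit hours 7 + 9 + 6 = 22 ≤ 23, interest score 9 + 17 + 13 = 39.
Best is Databases, Robotics, and Algorithms with total interest score 46.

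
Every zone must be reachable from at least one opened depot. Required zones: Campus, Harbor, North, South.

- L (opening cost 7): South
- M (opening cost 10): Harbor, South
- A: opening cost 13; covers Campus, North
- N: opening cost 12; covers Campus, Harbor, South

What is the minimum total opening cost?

This is an integer covering problem.
Choose M and A: together they cover Campus, Harbor, North, South — every zone.
Total opening cost: 10 + 13 = 23.

23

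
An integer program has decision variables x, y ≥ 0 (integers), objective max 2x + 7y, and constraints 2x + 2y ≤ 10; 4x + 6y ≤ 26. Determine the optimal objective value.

(x,y)=(0,4): 2·0+2·4=8≤10, 4·0+6·4=24≤26, objective 28.
(x,y)=(1,3): 2·1+2·3=8≤10, 4·1+6·3=22≤26, objective 23.
(x,y)=(0,3): 2·0+2·3=6≤10, 4·0+6·3=18≤26, objective 21.
Maximum is 28 at (x,y)=(0,4).

28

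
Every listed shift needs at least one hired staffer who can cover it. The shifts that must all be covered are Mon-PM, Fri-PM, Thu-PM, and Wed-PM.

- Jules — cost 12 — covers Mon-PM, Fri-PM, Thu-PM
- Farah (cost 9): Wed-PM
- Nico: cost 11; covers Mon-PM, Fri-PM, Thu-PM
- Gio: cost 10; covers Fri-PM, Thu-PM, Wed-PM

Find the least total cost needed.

Choose Farah and Nico: together they cover Mon-PM, Fri-PM, Thu-PM, Wed-PM — every shift.
Total cost: 9 + 11 = 20.

20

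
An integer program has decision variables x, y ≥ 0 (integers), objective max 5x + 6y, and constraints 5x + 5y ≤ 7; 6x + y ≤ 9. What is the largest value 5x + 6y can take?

6

The continuous relaxation peaks at (0, 1.4) with value 8.40; rounding to a feasible lattice point costs some objective.
(x,y)=(0,1): 5·0+5·1=5≤7, 6·0+1·1=1≤9, objective 6.
(x,y)=(1,0): 5·1+5·0=5≤7, 6·1+1·0=6≤9, objective 5.
(x,y)=(0,0): 5·0+5·0=0≤7, 6·0+1·0=0≤9, objective 0.
The best lattice point is (0,1), giving 6.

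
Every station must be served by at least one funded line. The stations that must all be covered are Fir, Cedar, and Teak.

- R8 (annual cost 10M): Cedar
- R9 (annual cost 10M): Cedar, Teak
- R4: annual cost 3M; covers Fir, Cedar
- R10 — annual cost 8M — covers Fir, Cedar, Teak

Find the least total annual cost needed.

8

This is a weighted set-cover instance.
The greedy cost-per-new-station heuristic would pick R4 and R10 for 11, but a cheaper cover exists.
R10 alone covers Fir, Cedar, Teak — every station.
Total annual cost: 8.
No cover costs less than 8.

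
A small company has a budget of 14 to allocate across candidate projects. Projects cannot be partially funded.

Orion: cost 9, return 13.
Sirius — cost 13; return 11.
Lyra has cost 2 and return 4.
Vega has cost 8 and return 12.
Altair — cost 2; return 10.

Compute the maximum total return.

27

Orion + Lyra + Altair: cost 9 + 2 + 2 = 13 ≤ 14, return 13 + 4 + 10 = 27.
Lyra + Vega + Altair: cost 2 + 8 + 2 = 12 ≤ 14, return 4 + 12 + 10 = 26.
Orion + Altair: cost 9 + 2 = 11 ≤ 14, return 13 + 10 = 23.
Best is Orion, Lyra, and Altair with total return 27.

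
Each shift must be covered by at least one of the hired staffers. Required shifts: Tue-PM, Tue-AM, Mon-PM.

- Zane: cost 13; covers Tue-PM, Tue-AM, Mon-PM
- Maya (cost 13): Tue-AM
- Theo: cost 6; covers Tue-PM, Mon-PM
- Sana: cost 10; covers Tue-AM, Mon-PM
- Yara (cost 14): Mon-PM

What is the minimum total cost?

This is a weighted set-cover instance.
Zane alone covers Tue-PM, Tue-AM, Mon-PM — every shift.
Total cost: 13.

13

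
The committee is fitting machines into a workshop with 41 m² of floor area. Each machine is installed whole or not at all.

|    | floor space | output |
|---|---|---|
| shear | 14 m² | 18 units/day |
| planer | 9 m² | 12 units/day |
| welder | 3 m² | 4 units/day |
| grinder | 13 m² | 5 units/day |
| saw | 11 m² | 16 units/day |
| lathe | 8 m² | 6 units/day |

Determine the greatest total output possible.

50

Take shear, planer, welder, and saw: floor space 14 + 9 + 3 + 11 = 37 ≤ 41, output 18 + 12 + 4 + 16 = 50.
No other feasible combination does better.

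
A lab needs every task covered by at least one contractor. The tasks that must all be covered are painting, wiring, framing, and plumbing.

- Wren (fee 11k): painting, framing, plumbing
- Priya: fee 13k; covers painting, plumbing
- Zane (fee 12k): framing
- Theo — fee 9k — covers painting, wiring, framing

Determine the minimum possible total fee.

20

Choose Wren and Theo: together they cover painting, wiring, framing, plumbing — every task.
Total fee: 11 + 9 = 20.
No cover costs less than 20.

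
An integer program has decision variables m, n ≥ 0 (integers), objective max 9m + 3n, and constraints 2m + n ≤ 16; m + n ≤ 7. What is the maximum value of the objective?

63

(m,n)=(7,0): 2·7+1·0=14≤16, 1·7+1·0=7≤7, objective 63.
(m,n)=(6,1): 2·6+1·1=13≤16, 1·6+1·1=7≤7, objective 57.
(m,n)=(6,0): 2·6+1·0=12≤16, 1·6+1·0=6≤7, objective 54.
The best lattice point is (7,0), giving 63.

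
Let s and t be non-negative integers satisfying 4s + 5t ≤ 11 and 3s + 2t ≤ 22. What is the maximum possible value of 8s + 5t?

The continuous relaxation peaks at (2.75, 0) with value 22.00; rounding to a feasible lattice point costs some objective.
(s,t)=(2,0): 4·2+5·0=8≤11, 3·2+2·0=6≤22, objective 16.
(s,t)=(1,1): 4·1+5·1=9≤11, 3·1+2·1=5≤22, objective 13.
(s,t)=(1,0): 4·1+5·0=4≤11, 3·1+2·0=3≤22, objective 8.
The best lattice point is (2,0), giving 16.

16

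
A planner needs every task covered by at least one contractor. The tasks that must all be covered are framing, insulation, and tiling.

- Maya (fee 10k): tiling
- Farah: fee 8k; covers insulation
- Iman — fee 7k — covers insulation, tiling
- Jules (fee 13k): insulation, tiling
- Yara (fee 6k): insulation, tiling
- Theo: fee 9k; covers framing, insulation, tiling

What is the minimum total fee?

9

Theo alone covers framing, insulation, tiling — every task.
Total fee: 9.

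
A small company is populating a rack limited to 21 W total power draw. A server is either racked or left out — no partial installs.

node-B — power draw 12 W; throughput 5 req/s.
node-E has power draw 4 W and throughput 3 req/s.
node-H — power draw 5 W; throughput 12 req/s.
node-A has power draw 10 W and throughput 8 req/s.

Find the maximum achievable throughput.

node-H + node-A: power draw 5 + 10 = 15 ≤ 21, throughput 12 + 8 = 20.
node-E + node-H + node-A: power draw 4 + 5 + 10 = 19 ≤ 21, throughput 3 + 12 + 8 = 23.
Best is node-E, node-H, and node-A with total throughput 23.

23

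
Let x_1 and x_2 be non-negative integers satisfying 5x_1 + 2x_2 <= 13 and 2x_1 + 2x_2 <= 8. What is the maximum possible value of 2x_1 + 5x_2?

20

(x_1,x_2)=(0,4): 5·0+2·4=8≤13, 2·0+2·4=8≤8, objective 20.
(x_1,x_2)=(1,3): 5·1+2·3=11≤13, 2·1+2·3=8≤8, objective 17.
The best lattice point is (0,4), giving 20.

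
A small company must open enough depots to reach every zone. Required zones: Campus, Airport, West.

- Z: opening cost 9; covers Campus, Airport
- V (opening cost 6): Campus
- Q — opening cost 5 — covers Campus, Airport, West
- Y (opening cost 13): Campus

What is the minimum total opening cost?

5

This is a weighted set-cover instance.
Q alone covers Campus, Airport, West — every zone.
Total opening cost: 5.
No cover costs less than 5.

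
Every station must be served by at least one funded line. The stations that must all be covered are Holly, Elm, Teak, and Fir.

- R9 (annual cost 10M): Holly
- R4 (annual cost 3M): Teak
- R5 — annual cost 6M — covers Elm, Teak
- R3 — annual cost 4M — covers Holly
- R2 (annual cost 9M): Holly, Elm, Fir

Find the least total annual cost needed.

12

Choose R4 and R2: together they cover Holly, Elm, Teak, Fir — every station.
Total annual cost: 3 + 9 = 12.
No cover costs less than 12.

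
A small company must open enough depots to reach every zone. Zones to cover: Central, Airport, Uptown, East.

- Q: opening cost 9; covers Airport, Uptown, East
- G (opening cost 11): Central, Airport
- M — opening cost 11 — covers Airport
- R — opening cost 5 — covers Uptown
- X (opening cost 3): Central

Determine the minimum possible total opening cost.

This is an integer covering problem.
Choose Q and X: together they cover Central, Airport, Uptown, East — every zone.
Total opening cost: 9 + 3 = 12.
No cover costs less than 12.

12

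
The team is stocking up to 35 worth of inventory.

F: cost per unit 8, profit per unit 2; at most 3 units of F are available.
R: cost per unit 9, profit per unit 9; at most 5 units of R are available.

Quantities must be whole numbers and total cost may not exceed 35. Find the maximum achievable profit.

R has the best ratio (9/9); taking only R gives at most 3×9 = 27 (stopped by the cost limit).
Mixing does better — 1×F and 3×R: cost 35 ≤ 35, profit 1·2 + 3·9 = 29.

29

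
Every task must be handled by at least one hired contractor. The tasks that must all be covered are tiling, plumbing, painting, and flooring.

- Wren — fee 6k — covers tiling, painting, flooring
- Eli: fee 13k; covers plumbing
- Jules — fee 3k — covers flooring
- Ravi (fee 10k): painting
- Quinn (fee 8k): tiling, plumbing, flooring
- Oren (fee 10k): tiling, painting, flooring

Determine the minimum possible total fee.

Choose Wren and Quinn: together they cover tiling, plumbing, painting, flooring — every task.
Total fee: 6 + 8 = 14.
No cover costs less than 14.

14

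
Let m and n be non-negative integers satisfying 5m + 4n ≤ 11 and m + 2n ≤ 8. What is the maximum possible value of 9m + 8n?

18

The continuous relaxation peaks at (0, 2.75) with value 22.00; rounding to a feasible lattice point costs some objective.
(m,n)=(2,0): 5·2+4·0=10≤11, 1·2+2·0=2≤8, objective 18.
(m,n)=(1,1): 5·1+4·1=9≤11, 1·1+2·1=3≤8, objective 17.
Maximum is 18 at (m,n)=(2,0).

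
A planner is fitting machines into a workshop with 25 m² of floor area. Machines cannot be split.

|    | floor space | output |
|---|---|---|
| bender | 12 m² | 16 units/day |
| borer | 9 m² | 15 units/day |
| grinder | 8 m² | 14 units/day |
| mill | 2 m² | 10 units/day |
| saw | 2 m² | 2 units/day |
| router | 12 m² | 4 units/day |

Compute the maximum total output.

43

Allowing fractional choices, the relaxed optimum would be about 47.0, but machines are indivisible.
borer + grinder + mill + saw: floor space 9 + 8 + 2 + 2 = 21 ≤ 25, output 15 + 14 + 10 + 2 = 41.
bender + borer + mill + saw: floor space 12 + 9 + 2 + 2 = 25 ≤ 25, output 16 + 15 + 10 + 2 = 43.
bender + grinder + mill + saw: floor space 12 + 8 + 2 + 2 = 24 ≤ 25, output 16 + 14 + 10 + 2 = 42.
Best is bender, borer, mill, and saw with total output 43.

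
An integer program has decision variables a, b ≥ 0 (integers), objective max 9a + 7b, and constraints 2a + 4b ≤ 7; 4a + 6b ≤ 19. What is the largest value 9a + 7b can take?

27

The continuous relaxation peaks at (3.5, 0) with value 31.50; rounding to a feasible lattice point costs some objective.
(a,b)=(3,0) is feasible, giving 27.
(a,b)=(2,0) is feasible, giving 18.
Maximum is 27 at (a,b)=(3,0).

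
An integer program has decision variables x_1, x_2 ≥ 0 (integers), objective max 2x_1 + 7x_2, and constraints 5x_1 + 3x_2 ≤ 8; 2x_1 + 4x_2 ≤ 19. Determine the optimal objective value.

14

(x_1,x_2)=(0,2): 5·0+3·2=6≤8, 2·0+4·2=8≤19, objective 14.
(x_1,x_2)=(1,1): 5·1+3·1=8≤8, 2·1+4·1=6≤19, objective 9.
(x_1,x_2)=(0,1): 5·0+3·1=3≤8, 2·0+4·1=4≤19, objective 7.
No feasible integer point exceeds 14.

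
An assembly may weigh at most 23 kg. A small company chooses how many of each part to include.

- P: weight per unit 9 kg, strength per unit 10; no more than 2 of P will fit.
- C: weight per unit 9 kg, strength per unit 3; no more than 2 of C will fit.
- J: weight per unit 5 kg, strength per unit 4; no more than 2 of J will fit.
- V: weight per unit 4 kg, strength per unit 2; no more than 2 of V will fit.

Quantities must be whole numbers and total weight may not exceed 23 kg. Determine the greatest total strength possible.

24

P has the best ratio (10/9); taking only P gives at most 2×10 = 20 (stopped by the weight limit).
Mixing does better — 2×P and 1×J: weight 23 ≤ 23, strength 2·10 + 1·4 = 24.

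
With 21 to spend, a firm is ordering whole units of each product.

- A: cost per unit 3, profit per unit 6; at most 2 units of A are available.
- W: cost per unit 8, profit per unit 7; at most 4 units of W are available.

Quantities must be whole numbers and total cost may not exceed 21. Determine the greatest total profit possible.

Take 1×A and 2×W: cost 19 ≤ 21, profit 1·6 + 2·7 = 20.
No other integer combination yields more.

20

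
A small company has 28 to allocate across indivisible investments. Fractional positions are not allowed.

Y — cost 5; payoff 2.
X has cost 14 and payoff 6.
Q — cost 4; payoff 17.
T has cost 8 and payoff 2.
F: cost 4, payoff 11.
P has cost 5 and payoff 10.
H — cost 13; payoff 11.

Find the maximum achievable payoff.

Allowing fractional choices, the relaxed optimum would be about 49.9, but investments are indivisible.
Q + F + P + H: cost 4 + 4 + 5 + 13 = 26 ≤ 28, payoff 17 + 11 + 10 + 11 = 49.
Y + Q + T + F + P: cost 5 + 4 + 8 + 4 + 5 = 26 ≤ 28, payoff 2 + 17 + 2 + 11 + 10 = 42.
X + Q + F + P: cost 14 + 4 + 4 + 5 = 27 ≤ 28, payoff 6 + 17 + 11 + 10 = 44.
Best is Q, F, P, and H with total payoff 49.

49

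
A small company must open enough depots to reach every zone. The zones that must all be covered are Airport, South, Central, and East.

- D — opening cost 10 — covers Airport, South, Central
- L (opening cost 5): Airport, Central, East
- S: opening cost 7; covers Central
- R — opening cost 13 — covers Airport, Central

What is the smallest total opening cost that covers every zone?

Choose D and L: together they cover Airport, South, Central, East — every zone.
Total opening cost: 10 + 5 = 15.
No cover costs less than 15.

15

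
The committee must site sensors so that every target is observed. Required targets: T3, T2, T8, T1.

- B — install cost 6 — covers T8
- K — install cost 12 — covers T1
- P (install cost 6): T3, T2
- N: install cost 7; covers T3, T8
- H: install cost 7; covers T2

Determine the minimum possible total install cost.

Choose B, K, and P: together they cover T3, T2, T8, T1 — every target.
Total install cost: 6 + 12 + 6 = 24.
No cover costs less than 24.

24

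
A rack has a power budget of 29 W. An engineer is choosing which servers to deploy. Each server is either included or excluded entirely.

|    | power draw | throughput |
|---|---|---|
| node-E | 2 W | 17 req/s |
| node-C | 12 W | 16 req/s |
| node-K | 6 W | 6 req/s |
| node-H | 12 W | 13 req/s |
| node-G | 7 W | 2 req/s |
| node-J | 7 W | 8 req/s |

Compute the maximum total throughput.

node-E + node-C + node-K + node-J: power draw 2 + 12 + 6 + 7 = 27 ≤ 29, throughput 17 + 16 + 6 + 8 = 47.
node-E + node-C + node-H: power draw 2 + 12 + 12 = 26 ≤ 29, throughput 17 + 16 + 13 = 46.
Best is node-E, node-C, node-K, and node-J with total throughput 47.

47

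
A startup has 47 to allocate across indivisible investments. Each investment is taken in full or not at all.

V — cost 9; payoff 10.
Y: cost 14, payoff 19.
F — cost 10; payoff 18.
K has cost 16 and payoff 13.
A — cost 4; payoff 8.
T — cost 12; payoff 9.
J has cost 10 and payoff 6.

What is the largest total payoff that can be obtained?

V + Y + F + T: cost 9 + 14 + 10 + 12 = 45 ≤ 47, payoff 10 + 19 + 18 + 9 = 56.
V + Y + F + A + J: cost 9 + 14 + 10 + 4 + 10 = 47 ≤ 47, payoff 10 + 19 + 18 + 8 + 6 = 61.
Y + F + K + A: cost 14 + 10 + 16 + 4 = 44 ≤ 47, payoff 19 + 18 + 13 + 8 = 58.
Best is V, Y, F, A, and J with total payoff 61.

61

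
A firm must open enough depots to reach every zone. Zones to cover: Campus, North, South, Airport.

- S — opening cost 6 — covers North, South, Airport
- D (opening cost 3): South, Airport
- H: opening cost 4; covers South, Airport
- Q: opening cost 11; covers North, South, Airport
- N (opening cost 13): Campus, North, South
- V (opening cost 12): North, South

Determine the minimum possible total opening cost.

The greedy cost-per-new-zone heuristic would pick D, S, and N for 22, but a cheaper cover exists.
Choose D and N: together they cover Campus, North, South, Airport — every zone.
Total opening cost: 3 + 13 = 16.
No cover costs less than 16.

16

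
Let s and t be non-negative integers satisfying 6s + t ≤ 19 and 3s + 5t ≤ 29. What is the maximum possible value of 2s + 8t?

The continuous relaxation peaks at (0, 5.8) with value 46.40; rounding to a feasible lattice point costs some objective.
(s,t)=(1,5): 6·1+1·5=11≤19, 3·1+5·5=28≤29, objective 42.
(s,t)=(0,5): 6·0+1·5=5≤19, 3·0+5·5=25≤29, objective 40.
(s,t)=(2,4): 6·2+1·4=16≤19, 3·2+5·4=26≤29, objective 36.
No feasible integer point exceeds 42.

42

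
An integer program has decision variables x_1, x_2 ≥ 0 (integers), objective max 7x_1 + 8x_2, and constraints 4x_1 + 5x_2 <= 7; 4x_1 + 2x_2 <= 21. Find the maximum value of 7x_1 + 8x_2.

8

Relaxing integrality, the LP optimum is 12.25 at (x_1,x_2) = (1.75, 0), which is not an integer point.
(x_1,x_2)=(0,1): 4·0+5·1=5≤7, 4·0+2·1=2≤21, objective 8.
(x_1,x_2)=(1,0): 4·1+5·0=4≤7, 4·1+2·0=4≤21, objective 7.
(x_1,x_2)=(0,0): 4·0+5·0=0≤7, 4·0+2·0=0≤21, objective 0.
No feasible integer point exceeds 8.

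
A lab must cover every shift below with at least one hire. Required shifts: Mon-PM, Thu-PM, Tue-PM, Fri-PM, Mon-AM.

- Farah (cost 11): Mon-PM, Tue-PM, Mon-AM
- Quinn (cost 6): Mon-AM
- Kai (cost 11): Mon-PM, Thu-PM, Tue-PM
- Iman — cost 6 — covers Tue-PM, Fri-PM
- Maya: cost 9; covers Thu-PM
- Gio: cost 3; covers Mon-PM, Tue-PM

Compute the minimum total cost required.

This is a weighted set-cover instance.
The greedy cost-per-new-shift heuristic would pick Gio, Quinn, Iman, and Maya for 24, but a cheaper cover exists.
Choose Quinn, Kai, and Iman: together they cover Mon-PM, Thu-PM, Tue-PM, Fri-PM, Mon-AM — every shift.
Total cost: 6 + 11 + 6 = 23.
No cover costs less than 23.

23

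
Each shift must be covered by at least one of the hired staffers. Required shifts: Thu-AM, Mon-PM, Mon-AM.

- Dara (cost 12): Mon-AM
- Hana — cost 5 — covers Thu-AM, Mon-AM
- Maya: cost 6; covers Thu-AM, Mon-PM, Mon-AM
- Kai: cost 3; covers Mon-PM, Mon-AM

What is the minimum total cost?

6

The greedy cost-per-new-shift heuristic would pick Kai and Hana for 8, but a cheaper cover exists.
Maya alone covers Thu-AM, Mon-PM, Mon-AM — every shift.
Total cost: 6.
No cover costs less than 6.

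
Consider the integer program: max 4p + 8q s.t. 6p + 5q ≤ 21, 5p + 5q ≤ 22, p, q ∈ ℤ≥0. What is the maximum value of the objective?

32

(p,q)=(0,4): 6·0+5·4=20≤21, 5·0+5·4=20≤22, objective 32.
(p,q)=(1,3): 6·1+5·3=21≤21, 5·1+5·3=20≤22, objective 28.
(p,q)=(0,3): 6·0+5·3=15≤21, 5·0+5·3=15≤22, objective 24.
No feasible integer point exceeds 32.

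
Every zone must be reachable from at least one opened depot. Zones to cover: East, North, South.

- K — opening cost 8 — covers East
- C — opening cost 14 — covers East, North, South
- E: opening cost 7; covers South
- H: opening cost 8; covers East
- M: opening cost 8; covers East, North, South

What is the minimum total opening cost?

8

M alone covers East, North, South — every zone.
Total opening cost: 8.
No cover costs less than 8.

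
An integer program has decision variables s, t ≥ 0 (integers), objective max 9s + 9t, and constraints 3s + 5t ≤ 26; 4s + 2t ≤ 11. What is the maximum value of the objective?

45

(s,t)=(0,5) is feasible, giving 45.
(s,t)=(0,4) is feasible, giving 36.
The best lattice point is (0,5), giving 45.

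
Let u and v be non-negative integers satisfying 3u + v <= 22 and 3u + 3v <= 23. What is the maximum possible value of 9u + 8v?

63

The continuous relaxation peaks at (7.17, 0.5) with value 68.50; rounding to a feasible lattice point costs some objective.
(u,v)=(7,0): 3·7+1·0=21≤22, 3·7+3·0=21≤23, objective 63.
(u,v)=(6,1): 3·6+1·1=19≤22, 3·6+3·1=21≤23, objective 62.
(u,v)=(6,0): 3·6+1·0=18≤22, 3·6+3·0=18≤23, objective 54.
The best lattice point is (7,0), giving 63.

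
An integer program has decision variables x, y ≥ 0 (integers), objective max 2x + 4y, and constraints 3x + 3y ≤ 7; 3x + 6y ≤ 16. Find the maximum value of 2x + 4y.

8

The continuous relaxation peaks at (0, 2.33) with value 9.33; rounding to a feasible lattice point costs some objective.
(x,y)=(0,2) is feasible, giving 8.
(x,y)=(1,1) is feasible, giving 6.
(x,y)=(0,1) is feasible, giving 4.
Maximum is 8 at (x,y)=(0,2).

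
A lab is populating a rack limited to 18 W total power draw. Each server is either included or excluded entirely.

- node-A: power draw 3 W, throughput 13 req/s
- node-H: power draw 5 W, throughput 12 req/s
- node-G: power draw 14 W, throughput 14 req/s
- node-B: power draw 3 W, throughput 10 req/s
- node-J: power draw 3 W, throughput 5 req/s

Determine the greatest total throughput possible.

Take node-A, node-H, node-B, and node-J: power draw 3 + 5 + 3 + 3 = 14 ≤ 18, throughput 13 + 12 + 10 + 5 = 40.
No other feasible combination does better.

40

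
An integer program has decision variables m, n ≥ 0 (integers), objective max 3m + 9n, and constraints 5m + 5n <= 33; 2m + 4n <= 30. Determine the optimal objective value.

54

(m,n)=(0,6) is feasible, giving 54.
(m,n)=(1,5) is feasible, giving 48.
(m,n)=(0,5) is feasible, giving 45.
Maximum is 54 at (m,n)=(0,6).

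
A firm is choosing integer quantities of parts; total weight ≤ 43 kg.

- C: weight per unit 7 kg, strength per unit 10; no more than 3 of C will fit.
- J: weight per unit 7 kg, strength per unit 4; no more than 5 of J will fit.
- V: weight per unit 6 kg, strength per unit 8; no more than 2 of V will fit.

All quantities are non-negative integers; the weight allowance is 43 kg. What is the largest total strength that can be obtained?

50

3×C, 1×J, and 2×V: weight 40 ≤ 43, strength 3·10 + 1·4 + 2·8 = 50.
3×C and 2×V: weight 33 ≤ 43, strength 3·10 + 2·8 = 46.
Best is 50.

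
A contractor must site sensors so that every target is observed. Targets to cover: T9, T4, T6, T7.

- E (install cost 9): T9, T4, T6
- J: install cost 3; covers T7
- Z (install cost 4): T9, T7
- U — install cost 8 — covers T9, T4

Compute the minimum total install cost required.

The greedy cost-per-new-target heuristic would pick Z and E for 13, but a cheaper cover exists.
Choose E and J: together they cover T9, T4, T6, T7 — every target.
Total install cost: 9 + 3 = 12.
No cover costs less than 12.

12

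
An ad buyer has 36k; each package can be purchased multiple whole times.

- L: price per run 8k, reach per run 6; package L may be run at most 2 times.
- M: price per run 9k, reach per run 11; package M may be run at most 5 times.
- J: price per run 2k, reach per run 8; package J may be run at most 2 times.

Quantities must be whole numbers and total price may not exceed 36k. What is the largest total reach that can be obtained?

This is a bounded integer knapsack.
Take 3×M and 2×J: price 31 ≤ 36, reach 3·11 + 2·8 = 49.
J has the best ratio (8/2) and is taken to its limit of 2; remaining capacity is filled optimally with the others.

49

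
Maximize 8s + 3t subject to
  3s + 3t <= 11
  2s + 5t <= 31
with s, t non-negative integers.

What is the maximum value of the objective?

24

(s,t)=(3,0) is feasible, giving 24.
(s,t)=(2,1) is feasible, giving 19.
(s,t)=(2,0) is feasible, giving 16.
Maximum is 24 at (s,t)=(3,0).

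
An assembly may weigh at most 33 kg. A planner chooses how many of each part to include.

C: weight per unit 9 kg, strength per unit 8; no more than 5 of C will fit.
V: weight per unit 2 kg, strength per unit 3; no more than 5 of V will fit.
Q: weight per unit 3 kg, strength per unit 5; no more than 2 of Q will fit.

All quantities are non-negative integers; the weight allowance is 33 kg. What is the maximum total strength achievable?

38

Take 2×C, 4×V, and 2×Q: weight 32 ≤ 33, strength 2·8 + 4·3 + 2·5 = 38.
Q has the best ratio (5/3) and is taken to its limit of 2; remaining capacity is filled optimally with the others.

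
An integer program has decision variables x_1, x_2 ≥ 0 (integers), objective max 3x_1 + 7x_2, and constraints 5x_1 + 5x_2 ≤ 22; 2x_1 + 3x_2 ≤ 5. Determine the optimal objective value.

10

The continuous relaxation peaks at (0, 1.67) with value 11.67; rounding to a feasible lattice point costs some objective.
(x_1,x_2)=(1,1): 5·1+5·1=10≤22, 2·1+3·1=5≤5, objective 10.
(x_1,x_2)=(0,1): 5·0+5·1=5≤22, 2·0+3·1=3≤5, objective 7.
(x_1,x_2)=(2,0): 5·2+5·0=10≤22, 2·2+3·0=4≤5, objective 6.
Maximum is 10 at (x_1,x_2)=(1,1).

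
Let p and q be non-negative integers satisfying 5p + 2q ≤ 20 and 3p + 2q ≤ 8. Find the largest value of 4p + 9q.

(p,q)=(0,4): 5·0+2·4=8≤20, 3·0+2·4=8≤8, objective 36.
(p,q)=(0,3): 5·0+2·3=6≤20, 3·0+2·3=6≤8, objective 27.
No feasible integer point exceeds 36.

36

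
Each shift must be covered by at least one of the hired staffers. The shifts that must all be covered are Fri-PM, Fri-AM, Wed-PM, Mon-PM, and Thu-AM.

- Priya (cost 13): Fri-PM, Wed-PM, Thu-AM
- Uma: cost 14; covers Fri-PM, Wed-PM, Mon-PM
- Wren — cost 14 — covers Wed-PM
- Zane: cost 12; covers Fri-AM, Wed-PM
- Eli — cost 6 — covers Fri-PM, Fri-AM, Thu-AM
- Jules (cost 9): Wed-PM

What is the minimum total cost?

This is a weighted set-cover instance.
Choose Uma and Eli: together they cover Fri-PM, Fri-AM, Wed-PM, Mon-PM, Thu-AM — every shift.
Total cost: 14 + 6 = 20.
No cover costs less than 20.

20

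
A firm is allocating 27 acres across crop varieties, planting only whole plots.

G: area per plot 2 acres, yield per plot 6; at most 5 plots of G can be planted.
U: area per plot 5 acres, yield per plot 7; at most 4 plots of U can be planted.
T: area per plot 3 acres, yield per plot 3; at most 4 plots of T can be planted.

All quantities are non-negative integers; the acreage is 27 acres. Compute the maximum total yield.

51

G has the best ratio (6/2); taking only G gives at most 5×6 = 30 (stopped by the supply cap of 5).
Mixing does better — 5×G and 3×U: area 25 ≤ 27, yield 5·6 + 3·7 = 51.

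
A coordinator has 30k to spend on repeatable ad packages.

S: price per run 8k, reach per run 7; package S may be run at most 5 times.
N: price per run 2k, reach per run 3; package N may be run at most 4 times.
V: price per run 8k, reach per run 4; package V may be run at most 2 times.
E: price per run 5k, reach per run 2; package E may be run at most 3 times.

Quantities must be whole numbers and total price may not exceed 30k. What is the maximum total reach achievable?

30

N has the best ratio (3/2); taking only N gives at most 4×3 = 12 (stopped by the supply cap of 4).
Mixing does better — 3×S and 3×N: price 30 ≤ 30, reach 3·7 + 3·3 = 30.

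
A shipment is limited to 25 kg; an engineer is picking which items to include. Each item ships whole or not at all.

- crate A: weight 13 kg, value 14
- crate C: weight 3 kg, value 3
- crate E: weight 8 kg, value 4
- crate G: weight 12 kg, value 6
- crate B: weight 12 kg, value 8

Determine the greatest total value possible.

crate A + crate G: weight 13 + 12 = 25 ≤ 25, value 14 + 6 = 20.
crate A + crate B: weight 13 + 12 = 25 ≤ 25, value 14 + 8 = 22.
crate A + crate C + crate E: weight 13 + 3 + 8 = 24 ≤ 25, value 14 + 3 + 4 = 21.
Best is crate A and crate B with total value 22.

22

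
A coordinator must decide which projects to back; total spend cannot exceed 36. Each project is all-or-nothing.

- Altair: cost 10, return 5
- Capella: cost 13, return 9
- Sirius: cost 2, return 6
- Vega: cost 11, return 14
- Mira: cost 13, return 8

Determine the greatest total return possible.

Altair + Sirius + Vega + Mira: cost 10 + 2 + 11 + 13 = 36 ≤ 36, return 5 + 6 + 14 + 8 = 33.
Altair + Capella + Sirius + Vega: cost 10 + 13 + 2 + 11 = 36 ≤ 36, return 5 + 9 + 6 + 14 = 34.
Best is Altair, Capella, Sirius, and Vega with total return 34.

34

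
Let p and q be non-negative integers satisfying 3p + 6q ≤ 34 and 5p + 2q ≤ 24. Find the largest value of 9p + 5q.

(p,q)=(3,4) is feasible, giving 47.
(p,q)=(3,3) is feasible, giving 42.
No feasible integer point exceeds 47.

47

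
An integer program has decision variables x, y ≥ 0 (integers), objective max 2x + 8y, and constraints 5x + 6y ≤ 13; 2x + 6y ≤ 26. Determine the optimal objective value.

16

The continuous relaxation peaks at (0, 2.17) with value 17.33; rounding to a feasible lattice point costs some objective.
(x,y)=(0,2): 5·0+6·2=12≤13, 2·0+6·2=12≤26, objective 16.
(x,y)=(1,1): 5·1+6·1=11≤13, 2·1+6·1=8≤26, objective 10.
(x,y)=(0,1): 5·0+6·1=6≤13, 2·0+6·1=6≤26, objective 8.
The best lattice point is (0,2), giving 16.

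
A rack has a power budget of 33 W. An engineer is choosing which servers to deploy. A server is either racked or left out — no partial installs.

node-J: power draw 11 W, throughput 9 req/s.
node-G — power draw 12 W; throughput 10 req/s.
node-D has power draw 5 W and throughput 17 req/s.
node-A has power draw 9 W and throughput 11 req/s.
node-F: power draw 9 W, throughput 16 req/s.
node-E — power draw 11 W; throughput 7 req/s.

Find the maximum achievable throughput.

44

node-J + node-D + node-F: power draw 11 + 5 + 9 = 25 ≤ 33, throughput 9 + 17 + 16 = 42.
node-D + node-A + node-F: power draw 5 + 9 + 9 = 23 ≤ 33, throughput 17 + 11 + 16 = 44.
node-G + node-D + node-F: power draw 12 + 5 + 9 = 26 ≤ 33, throughput 10 + 17 + 16 = 43.
Best is node-D, node-A, and node-F with total throughput 44.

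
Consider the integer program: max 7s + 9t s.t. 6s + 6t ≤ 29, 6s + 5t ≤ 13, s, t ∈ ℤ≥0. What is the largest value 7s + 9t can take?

Relaxing integrality, the LP optimum is 23.40 at (s,t) = (0, 2.6), which is not an integer point.
(s,t)=(0,2) is feasible, giving 18.
(s,t)=(1,1) is feasible, giving 16.
(s,t)=(0,1) is feasible, giving 9.
The best lattice point is (0,2), giving 18.

18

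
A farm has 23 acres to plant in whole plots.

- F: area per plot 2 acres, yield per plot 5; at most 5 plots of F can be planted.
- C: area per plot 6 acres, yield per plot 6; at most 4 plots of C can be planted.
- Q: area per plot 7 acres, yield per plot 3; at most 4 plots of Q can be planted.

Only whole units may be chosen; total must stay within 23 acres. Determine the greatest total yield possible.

5×F, 1×C, and 1×Q: area 23 ≤ 23, yield 5·5 + 1·6 + 1·3 = 34.
5×F and 2×C: area 22 ≤ 23, yield 5·5 + 2·6 = 37.
Best is 37.

37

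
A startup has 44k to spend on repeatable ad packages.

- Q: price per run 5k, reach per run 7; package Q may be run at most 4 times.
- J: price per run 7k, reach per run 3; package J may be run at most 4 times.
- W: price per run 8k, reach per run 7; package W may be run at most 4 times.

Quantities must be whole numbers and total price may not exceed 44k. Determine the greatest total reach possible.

This is a bounded integer knapsack.
Take 4×Q and 3×W: price 44 ≤ 44, reach 4·7 + 3·7 = 49.
Q has the best ratio (7/5) and is taken to its limit of 4; remaining capacity is filled optimally with the others.

49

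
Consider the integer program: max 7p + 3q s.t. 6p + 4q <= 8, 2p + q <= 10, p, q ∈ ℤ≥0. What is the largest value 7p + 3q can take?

7

Relaxing integrality, the LP optimum is 9.33 at (p,q) = (1.33, 0), which is not an integer point.
(p,q)=(1,0): 6·1+4·0=6≤8, 2·1+1·0=2≤10, objective 7.
(p,q)=(0,1): 6·0+4·1=4≤8, 2·0+1·1=1≤10, objective 3.
(p,q)=(0,0): 6·0+4·0=0≤8, 2·0+1·0=0≤10, objective 0.
No feasible integer point exceeds 7.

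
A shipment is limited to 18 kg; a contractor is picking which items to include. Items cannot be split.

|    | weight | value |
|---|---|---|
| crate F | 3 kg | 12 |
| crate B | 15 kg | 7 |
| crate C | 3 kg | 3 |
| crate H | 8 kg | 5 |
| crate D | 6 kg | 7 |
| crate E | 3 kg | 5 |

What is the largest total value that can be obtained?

This is an integer program with binary decision variables.
Allowing fractional choices, the relaxed optimum would be about 28.9, but items are indivisible.
crate F + crate C + crate H + crate E: weight 3 + 3 + 8 + 3 = 17 ≤ 18, value 12 + 3 + 5 + 5 = 25.
crate F + crate C + crate D + crate E: weight 3 + 3 + 6 + 3 = 15 ≤ 18, value 12 + 3 + 7 + 5 = 27.
Best is crate F, crate C, crate D, and crate E with total value 27.

27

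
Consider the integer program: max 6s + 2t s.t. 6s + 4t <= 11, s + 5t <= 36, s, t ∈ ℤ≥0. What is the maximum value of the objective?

(s,t)=(1,1): 6·1+4·1=10≤11, 1·1+5·1=6≤36, objective 8.
(s,t)=(1,0): 6·1+4·0=6≤11, 1·1+5·0=1≤36, objective 6.
(s,t)=(0,2): 6·0+4·2=8≤11, 1·0+5·2=10≤36, objective 4.
Maximum is 8 at (s,t)=(1,1).

8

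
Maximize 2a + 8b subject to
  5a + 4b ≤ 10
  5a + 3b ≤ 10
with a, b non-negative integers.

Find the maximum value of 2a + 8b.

16

(a,b)=(0,2): 5·0+4·2=8≤10, 5·0+3·2=6≤10, objective 16.
(a,b)=(1,1): 5·1+4·1=9≤10, 5·1+3·1=8≤10, objective 10.
The best lattice point is (0,2), giving 16.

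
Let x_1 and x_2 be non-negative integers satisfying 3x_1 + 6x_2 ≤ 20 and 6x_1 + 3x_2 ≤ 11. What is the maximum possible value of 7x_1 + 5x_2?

15

Relaxing integrality, the LP optimum is 17.67 at (x_1,x_2) = (0.222, 3.22), which is not an integer point.
(x_1,x_2)=(0,3): 3·0+6·3=18≤20, 6·0+3·3=9≤11, objective 15.
(x_1,x_2)=(0,2): 3·0+6·2=12≤20, 6·0+3·2=6≤11, objective 10.
The best lattice point is (0,3), giving 15.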